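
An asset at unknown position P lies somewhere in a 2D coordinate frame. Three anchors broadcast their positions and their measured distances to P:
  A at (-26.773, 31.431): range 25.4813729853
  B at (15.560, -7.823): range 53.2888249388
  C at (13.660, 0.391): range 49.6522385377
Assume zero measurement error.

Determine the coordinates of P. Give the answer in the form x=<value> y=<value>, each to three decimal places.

eq1: (x + 26.773)² + (y − 31.431)² = 25.4813729853²
eq2: (x − 15.560)² + (y + 7.823)² = 53.2888249388²
eq3: (x − 13.660)² + (y − 0.391)² = 49.6522385377²
eq2−eq1, eq2−eq3 (x²,y² cancel):
  -84.666·x + 78.508·y = 3591.786855
  -3.800·x + 16.428·y = 257.789624
det = -84.666·16.428 − 78.508·-3.800 = -1092.562648
x = (3591.786855·16.428 − 78.508·257.789624) / -1092.562648 = -35.482932
y = (-84.666·257.789624 − 3591.786855·-3.800) / -1092.562648 = 7.484446

x=-35.483 y=7.484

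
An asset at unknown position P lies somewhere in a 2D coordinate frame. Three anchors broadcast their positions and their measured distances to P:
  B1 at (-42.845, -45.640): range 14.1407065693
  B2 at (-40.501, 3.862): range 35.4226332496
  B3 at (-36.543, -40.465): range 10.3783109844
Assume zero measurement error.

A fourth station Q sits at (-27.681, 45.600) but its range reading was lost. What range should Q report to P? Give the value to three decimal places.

eq1: (x + 42.845)² + (y + 45.640)² = 14.1407065693²
eq2: (x + 40.501)² + (y − 3.862)² = 35.4226332496²
eq3: (x + 36.543)² + (y + 40.465)² = 10.3783109844²
eq2−eq3, eq2−eq1 (x²,y² cancel):
  7.916·x − 88.654·y = 2464.614636
  -4.688·x − 99.004·y = 3318.260944
det = 7.916·-99.004 − -88.654·-4.688 = -1199.325616
x = (2464.614636·-99.004 − -88.654·3318.260944) / -1199.325616 = -41.832174
y = (7.916·3318.260944 − 2464.614636·-4.688) / -1199.325616 = -31.535612
|P − Q| = √((-41.832174 − -27.681)² + (-31.535612 − 45.600)²) = 78.422945

78.423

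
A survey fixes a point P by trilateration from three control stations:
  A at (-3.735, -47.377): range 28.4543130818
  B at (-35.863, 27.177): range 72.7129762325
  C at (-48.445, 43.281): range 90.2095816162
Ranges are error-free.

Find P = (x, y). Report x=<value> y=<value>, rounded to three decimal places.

x=-32.123 y=-45.440

eq1: (x + 3.735)² + (y + 47.377)² = 28.4543130818²
eq2: (x + 35.863)² + (y − 27.177)² = 72.7129762325²
eq3: (x + 48.445)² + (y − 43.281)² = 90.2095816162²
eq2−eq1, eq2−eq3 (x²,y² cancel):
  64.256·x − 149.108·y = 4711.315236
  -25.164·x + 32.208·y = -655.172815
det = 64.256·32.208 − -149.108·-25.164 = -1682.596464
x = (4711.315236·32.208 − -149.108·-655.172815) / -1682.596464 = -32.123289
y = (64.256·-655.172815 − 4711.315236·-25.164) / -1682.596464 = -45.439744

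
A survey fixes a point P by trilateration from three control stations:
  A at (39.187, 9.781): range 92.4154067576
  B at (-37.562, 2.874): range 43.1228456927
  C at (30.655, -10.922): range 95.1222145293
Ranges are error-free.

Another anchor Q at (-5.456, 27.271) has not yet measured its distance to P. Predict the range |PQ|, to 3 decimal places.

44.487

eq1: (x − 39.187)² + (y − 9.781)² = 92.4154067576²
eq2: (x + 37.562)² + (y − 2.874)² = 43.1228456927²
eq3: (x − 30.655)² + (y + 10.922)² = 95.1222145293²
eq2−eq3, eq2−eq1 (x²,y² cancel):
  136.434·x − 27.592·y = -7548.800487
  153.498·x + 13.814·y = -6468.902376
det = 136.434·13.814 − -27.592·153.498 = 6120.016092
x = (-7548.800487·13.814 − -27.592·-6468.902376) / 6120.016092 = -46.203977
y = (136.434·-6468.902376 − -7548.800487·153.498) / 6120.016092 = 45.122030
|P − Q| = √((-46.203977 − -5.456)² + (45.122030 − 27.271)²) = 44.486593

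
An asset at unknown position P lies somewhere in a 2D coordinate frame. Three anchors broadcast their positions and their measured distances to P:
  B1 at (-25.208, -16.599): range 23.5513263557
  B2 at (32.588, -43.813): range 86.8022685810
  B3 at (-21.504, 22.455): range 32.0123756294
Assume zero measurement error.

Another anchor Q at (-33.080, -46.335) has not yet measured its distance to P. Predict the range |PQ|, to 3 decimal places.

46.200

eq1: (x + 25.208)² + (y + 16.599)² = 23.5513263557²
eq2: (x − 32.588)² + (y + 43.813)² = 86.8022685810²
eq3: (x + 21.504)² + (y − 22.455)² = 32.0123756294²
eq2−eq3, eq2−eq1 (x²,y² cancel):
  -108.184·x + 132.536·y = 4494.933965
  -115.592·x + 54.428·y = 4909.382210
det = -108.184·54.428 − 132.536·-115.592 = 9431.862560
x = (4494.933965·54.428 − 132.536·4909.382210) / 9431.862560 = -43.047660
y = (-108.184·4909.382210 − 4494.933965·-115.592) / 9431.862560 = -1.223321
|P − Q| = √((-43.047660 − -33.080)² + (-1.223321 − -46.335)²) = 46.199760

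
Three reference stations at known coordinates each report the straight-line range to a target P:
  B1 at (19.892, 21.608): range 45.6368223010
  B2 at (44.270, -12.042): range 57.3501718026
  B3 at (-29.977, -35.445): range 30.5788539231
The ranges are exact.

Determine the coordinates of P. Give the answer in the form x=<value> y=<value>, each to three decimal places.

eq1: (x − 19.892)² + (y − 21.608)² = 45.6368223010²
eq2: (x − 44.270)² + (y + 12.042)² = 57.3501718026²
eq3: (x + 29.977)² + (y + 35.445)² = 30.5788539231²
eq1−eq3, eq1−eq2 (x²,y² cancel):
  -99.738·x − 114.106·y = 2440.024468
  48.756·x − 67.300·y = 35.922680
det = -99.738·-67.300 − -114.106·48.756 = 12275.719536
x = (2440.024468·-67.300 − -114.106·35.922680) / 12275.719536 = -13.043199
y = (-99.738·35.922680 − 2440.024468·48.756) / 12275.719536 = -9.983015

x=-13.043 y=-9.983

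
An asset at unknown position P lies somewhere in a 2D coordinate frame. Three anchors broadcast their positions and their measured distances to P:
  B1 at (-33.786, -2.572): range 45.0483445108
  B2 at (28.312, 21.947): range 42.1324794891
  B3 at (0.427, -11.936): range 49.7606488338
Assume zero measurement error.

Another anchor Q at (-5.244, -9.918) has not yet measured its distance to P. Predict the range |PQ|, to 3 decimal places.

eq1: (x + 33.786)² + (y + 2.572)² = 45.0483445108²
eq2: (x − 28.312)² + (y − 21.947)² = 42.1324794891²
eq3: (x − 0.427)² + (y + 11.936)² = 49.7606488338²
eq1−eq3, eq1−eq2 (x²,y² cancel):
  68.426·x − 18.728·y = -1452.227384
  124.196·x + 49.038·y = 389.338688
det = 68.426·49.038 − -18.728·124.196 = 5681.416876
x = (-1452.227384·49.038 − -18.728·389.338688) / 5681.416876 = -11.251206
y = (68.426·389.338688 − -1452.227384·124.196) / 5681.416876 = 36.434876
|P − Q| = √((-11.251206 − -5.244)² + (36.434876 − -9.918)²) = 46.740514

46.741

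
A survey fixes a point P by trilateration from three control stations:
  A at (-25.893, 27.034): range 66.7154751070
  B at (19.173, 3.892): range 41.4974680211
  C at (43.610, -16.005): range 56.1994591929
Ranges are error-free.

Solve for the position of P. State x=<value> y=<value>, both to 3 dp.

eq1: (x + 25.893)² + (y − 27.034)² = 66.7154751070²
eq2: (x − 19.173)² + (y − 3.892)² = 41.4974680211²
eq3: (x − 43.610)² + (y + 16.005)² = 56.1994591929²
eq3−eq2, eq3−eq1 (x²,y² cancel):
  -48.874·x + 39.794·y = -338.901171
  -139.006·x + 86.078·y = -2049.282925
det = -48.874·86.078 − 39.794·-139.006 = 1324.628592
x = (-338.901171·86.078 − 39.794·-2049.282925) / 1324.628592 = 39.541068
y = (-48.874·-2049.282925 − -338.901171·-139.006) / 1324.628592 = 40.046967

x=39.541 y=40.047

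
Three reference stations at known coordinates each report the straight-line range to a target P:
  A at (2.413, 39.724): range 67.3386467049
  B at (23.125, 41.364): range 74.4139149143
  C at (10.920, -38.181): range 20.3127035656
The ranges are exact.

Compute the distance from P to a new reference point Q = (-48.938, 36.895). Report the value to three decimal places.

76.996

eq1: (x − 2.413)² + (y − 39.724)² = 67.3386467049²
eq2: (x − 23.125)² + (y − 41.364)² = 74.4139149143²
eq3: (x − 10.920)² + (y + 38.181)² = 20.3127035656²
eq3−eq1, eq3−eq2 (x²,y² cancel):
  -17.014·x + 155.810·y = -4115.103830
  24.410·x + 159.090·y = -4456.113847
det = -17.014·159.090 − 155.810·24.410 = -6510.079360
x = (-4115.103830·159.090 − 155.810·-4456.113847) / -6510.079360 = -6.088287
y = (-17.014·-4456.113847 − -4115.103830·24.410) / -6510.079360 = -27.075861
|P − Q| = √((-6.088287 − -48.938)² + (-27.075861 − 36.895)²) = 76.995903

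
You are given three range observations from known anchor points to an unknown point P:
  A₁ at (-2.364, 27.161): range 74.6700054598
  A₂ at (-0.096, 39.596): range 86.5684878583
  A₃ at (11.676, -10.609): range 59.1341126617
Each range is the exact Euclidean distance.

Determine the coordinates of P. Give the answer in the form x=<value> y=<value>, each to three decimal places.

eq1: (x + 2.364)² + (y − 27.161)² = 74.6700054598²
eq2: (x + 0.096)² + (y − 39.596)² = 86.5684878583²
eq3: (x − 11.676)² + (y + 10.609)² = 59.1341126617²
eq2−eq3, eq2−eq1 (x²,y² cancel):
  23.544·x − 100.410·y = 2678.287235
  -4.536·x − 24.870·y = 1093.949360
det = 23.544·-24.870 − -100.410·-4.536 = -1040.999040
x = (2678.287235·-24.870 − -100.410·1093.949360) / -1040.999040 = -41.531692
y = (23.544·1093.949360 − 2678.287235·-4.536) / -1040.999040 = -36.411806

x=-41.532 y=-36.412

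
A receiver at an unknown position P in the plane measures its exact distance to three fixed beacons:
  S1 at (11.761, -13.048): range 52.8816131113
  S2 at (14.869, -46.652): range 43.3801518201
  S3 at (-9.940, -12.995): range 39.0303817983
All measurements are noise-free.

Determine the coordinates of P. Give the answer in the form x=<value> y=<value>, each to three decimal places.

eq1: (x − 11.761)² + (y + 13.048)² = 52.8816131113²
eq2: (x − 14.869)² + (y + 46.652)² = 43.3801518201²
eq3: (x + 9.940)² + (y + 12.995)² = 39.0303817983²
eq3−eq1, eq3−eq2 (x²,y² cancel):
  43.402·x − 0.106·y = -1232.196502
  49.618·x − 67.314·y = 1771.355771
det = 43.402·-67.314 − -0.106·49.618 = -2916.302720
x = (-1232.196502·-67.314 − -0.106·1771.355771) / -2916.302720 = -28.505902
y = (43.402·1771.355771 − -1232.196502·49.618) / -2916.302720 = -47.326880

x=-28.506 y=-47.327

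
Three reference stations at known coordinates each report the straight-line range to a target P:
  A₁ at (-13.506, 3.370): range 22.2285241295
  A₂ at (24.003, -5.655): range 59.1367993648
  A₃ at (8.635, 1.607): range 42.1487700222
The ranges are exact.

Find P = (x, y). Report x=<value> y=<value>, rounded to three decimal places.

eq1: (x + 13.506)² + (y − 3.370)² = 22.2285241295²
eq2: (x − 24.003)² + (y + 5.655)² = 59.1367993648²
eq3: (x − 8.635)² + (y − 1.607)² = 42.1487700222²
eq3−eq1, eq3−eq2 (x²,y² cancel):
  -44.282·x + 3.526·y = 1399.034791
  30.736·x − 14.524·y = -1189.664865
det = -44.282·-14.524 − 3.526·30.736 = 534.776632
x = (1399.034791·-14.524 − 3.526·-1189.664865) / 534.776632 = -30.152445
y = (-44.282·-1189.664865 − 1399.034791·30.736) / 534.776632 = 18.101027

x=-30.152 y=18.101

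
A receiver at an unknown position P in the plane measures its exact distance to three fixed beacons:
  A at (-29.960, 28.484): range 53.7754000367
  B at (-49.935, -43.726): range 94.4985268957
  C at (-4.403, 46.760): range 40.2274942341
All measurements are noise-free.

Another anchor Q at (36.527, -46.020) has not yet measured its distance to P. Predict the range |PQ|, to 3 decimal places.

64.453

eq1: (x + 29.960)² + (y − 28.484)² = 53.7754000367²
eq2: (x + 49.935)² + (y + 43.726)² = 94.4985268957²
eq3: (x + 4.403)² + (y − 46.760)² = 40.2274942341²
eq3−eq2, eq3−eq1 (x²,y² cancel):
  -91.064·x − 180.972·y = -5112.137001
  -51.114·x − 36.552·y = -1770.486510
det = -91.064·-36.552 − -180.972·-51.114 = -5921.631480
x = (-5112.137001·-36.552 − -180.972·-1770.486510) / -5921.631480 = 22.552848
y = (-91.064·-1770.486510 − -5112.137001·-51.114) / -5921.631480 = 16.899766
|P − Q| = √((22.552848 − 36.527)² + (16.899766 − -46.020)²) = 64.452881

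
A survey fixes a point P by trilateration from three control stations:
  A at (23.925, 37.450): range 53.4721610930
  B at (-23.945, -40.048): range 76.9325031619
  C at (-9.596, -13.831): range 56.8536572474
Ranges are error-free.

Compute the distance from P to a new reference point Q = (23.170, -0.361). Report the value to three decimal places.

26.136

eq1: (x − 23.925)² + (y − 37.450)² = 53.4721610930²
eq2: (x + 23.945)² + (y + 40.048)² = 76.9325031619²
eq3: (x + 9.596)² + (y + 13.831)² = 56.8536572474²
eq1−eq2, eq1−eq3 (x²,y² cancel):
  -95.740·x − 154.996·y = -2857.040827
  -67.042·x − 102.562·y = -2064.594678
det = -95.740·-102.562 − -154.996·-67.042 = -571.955952
x = (-2857.040827·-102.562 − -154.996·-2064.594678) / -571.955952 = 47.171632
y = (-95.740·-2064.594678 − -2857.040827·-67.042) / -571.955952 = -10.704607
|P − Q| = √((47.171632 − 23.170)² + (-10.704607 − -0.361)²) = 26.135580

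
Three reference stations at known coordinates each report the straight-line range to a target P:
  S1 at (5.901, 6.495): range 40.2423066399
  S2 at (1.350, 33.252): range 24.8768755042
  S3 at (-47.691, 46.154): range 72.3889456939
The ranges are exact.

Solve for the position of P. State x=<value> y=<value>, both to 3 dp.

x=24.586 y=42.136

eq1: (x − 5.901)² + (y − 6.495)² = 40.2423066399²
eq2: (x − 1.350)² + (y − 33.252)² = 24.8768755042²
eq3: (x + 47.691)² + (y − 46.154)² = 72.3889456939²
eq3−eq2, eq3−eq1 (x²,y² cancel):
  98.082·x − 25.804·y = 1324.195331
  107.184·x − 79.318·y = -706.900156
det = 98.082·-79.318 − -25.804·107.184 = -5013.892140
x = (1324.195331·-79.318 − -25.804·-706.900156) / -5013.892140 = 24.586364
y = (98.082·-706.900156 − 1324.195331·107.184) / -5013.892140 = 42.136274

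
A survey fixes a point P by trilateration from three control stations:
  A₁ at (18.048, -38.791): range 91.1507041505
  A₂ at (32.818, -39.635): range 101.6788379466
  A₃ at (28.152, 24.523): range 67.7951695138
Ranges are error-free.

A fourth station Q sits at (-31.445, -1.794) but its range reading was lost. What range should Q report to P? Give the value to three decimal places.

eq1: (x − 18.048)² + (y + 38.791)² = 91.1507041505²
eq2: (x − 32.818)² + (y + 39.635)² = 101.6788379466²
eq3: (x − 28.152)² + (y − 24.523)² = 67.7951695138²
eq2−eq3, eq2−eq1 (x²,y² cancel):
  -9.332·x + 128.316·y = 4488.359361
  -29.540·x + 1.688·y = 1212.652855
det = -9.332·1.688 − 128.316·-29.540 = 3774.702224
x = (4488.359361·1.688 − 128.316·1212.652855) / 3774.702224 = -39.215388
y = (-9.332·1212.652855 − 4488.359361·-29.540) / 3774.702224 = 32.126947
|P − Q| = √((-39.215388 − -31.445)² + (32.126947 − -1.794)²) = 34.799563

34.800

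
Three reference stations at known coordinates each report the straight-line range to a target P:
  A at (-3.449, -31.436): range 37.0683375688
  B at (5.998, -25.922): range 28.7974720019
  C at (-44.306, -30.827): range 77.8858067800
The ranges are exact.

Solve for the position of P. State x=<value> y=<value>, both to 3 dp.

x=33.494 y=-34.481

eq1: (x + 3.449)² + (y + 31.436)² = 37.0683375688²
eq2: (x − 5.998)² + (y + 25.922)² = 28.7974720019²
eq3: (x + 44.306)² + (y + 30.827)² = 77.8858067800²
eq3−eq1, eq3−eq2 (x²,y² cancel):
  81.714·x − 1.218·y = 2778.929380
  100.608·x + 9.810·y = 3031.505027
det = 81.714·9.810 − -1.218·100.608 = 924.154884
x = (2778.929380·9.810 − -1.218·3031.505027) / 924.154884 = 33.494029
y = (81.714·3031.505027 − 2778.929380·100.608) / 924.154884 = -34.481369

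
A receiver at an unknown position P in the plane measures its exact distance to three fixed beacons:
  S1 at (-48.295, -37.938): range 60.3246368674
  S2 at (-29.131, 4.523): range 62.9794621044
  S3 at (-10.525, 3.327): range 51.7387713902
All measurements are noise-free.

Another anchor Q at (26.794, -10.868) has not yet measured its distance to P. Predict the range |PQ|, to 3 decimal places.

35.785

eq1: (x + 48.295)² + (y + 37.938)² = 60.3246368674²
eq2: (x + 29.131)² + (y − 4.523)² = 62.9794621044²
eq3: (x + 10.525)² + (y − 3.327)² = 51.7387713902²
eq3−eq2, eq3−eq1 (x²,y² cancel):
  -37.212·x + 2.392·y = -542.284046
  -75.540·x − 82.530·y = 2687.692967
det = -37.212·-82.530 − 2.392·-75.540 = 3251.798040
x = (-542.284046·-82.530 − 2.392·2687.692967) / 3251.798040 = 11.786015
y = (-37.212·2687.692967 − -542.284046·-75.540) / 3251.798040 = -43.354035
|P − Q| = √((11.786015 − 26.794)² + (-43.354035 − -10.868)²) = 35.785222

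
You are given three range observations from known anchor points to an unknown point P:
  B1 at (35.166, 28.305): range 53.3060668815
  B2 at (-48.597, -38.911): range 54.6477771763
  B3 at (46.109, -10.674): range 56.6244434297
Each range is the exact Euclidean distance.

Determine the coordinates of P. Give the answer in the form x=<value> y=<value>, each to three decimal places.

eq1: (x − 35.166)² + (y − 28.305)² = 53.3060668815²
eq2: (x + 48.597)² + (y + 38.911)² = 54.6477771763²
eq3: (x − 46.109)² + (y + 10.674)² = 56.6244434297²
eq3−eq1, eq3−eq2 (x²,y² cancel):
  -21.886·x + 77.958·y = 162.637251
  -189.412·x − 56.474·y = 1855.708216
det = -21.886·-56.474 − 77.958·-189.412 = 16002.170660
x = (162.637251·-56.474 − 77.958·1855.708216) / 16002.170660 = -9.614450
y = (-21.886·1855.708216 − 162.637251·-189.412) / 16002.170660 = -0.612953

x=-9.614 y=-0.613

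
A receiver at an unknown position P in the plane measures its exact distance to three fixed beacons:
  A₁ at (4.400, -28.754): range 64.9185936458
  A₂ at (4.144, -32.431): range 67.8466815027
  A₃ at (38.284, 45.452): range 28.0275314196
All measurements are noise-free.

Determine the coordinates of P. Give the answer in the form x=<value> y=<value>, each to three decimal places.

eq1: (x − 4.400)² + (y + 28.754)² = 64.9185936458²
eq2: (x − 4.144)² + (y + 32.431)² = 67.8466815027²
eq3: (x − 38.284)² + (y − 45.452)² = 28.0275314196²
eq3−eq2, eq3−eq1 (x²,y² cancel):
  -68.280·x − 155.766·y = -6280.236136
  -67.768·x − 148.412·y = -6114.277727
det = -68.280·-148.412 − -155.766·-67.768 = -422.378928
x = (-6280.236136·-148.412 − -155.766·-6114.277727) / -422.378928 = 48.142030
y = (-68.280·-6114.277727 − -6280.236136·-67.768) / -422.378928 = 19.215351

x=48.142 y=19.215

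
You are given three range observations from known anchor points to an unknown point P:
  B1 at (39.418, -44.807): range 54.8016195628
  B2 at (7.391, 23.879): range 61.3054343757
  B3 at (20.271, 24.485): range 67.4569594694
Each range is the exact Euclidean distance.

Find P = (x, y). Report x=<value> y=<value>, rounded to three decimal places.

eq1: (x − 39.418)² + (y + 44.807)² = 54.8016195628²
eq2: (x − 7.391)² + (y − 23.879)² = 61.3054343757²
eq3: (x − 20.271)² + (y − 24.485)² = 67.4569594694²
eq3−eq1, eq3−eq2 (x²,y² cancel):
  38.294·x − 138.584·y = 4098.241181
  -25.760·x − 1.212·y = 406.489953
det = 38.294·-1.212 − -138.584·-25.760 = -3616.336168
x = (4098.241181·-1.212 − -138.584·406.489953) / -3616.336168 = -14.203861
y = (38.294·406.489953 − 4098.241181·-25.760) / -3616.336168 = -33.497112

x=-14.204 y=-33.497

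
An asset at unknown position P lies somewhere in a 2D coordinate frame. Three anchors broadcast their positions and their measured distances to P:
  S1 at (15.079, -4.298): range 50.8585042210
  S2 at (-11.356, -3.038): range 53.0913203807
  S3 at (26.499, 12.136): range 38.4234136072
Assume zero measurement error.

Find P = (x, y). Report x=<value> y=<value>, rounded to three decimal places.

x=8.626 y=46.149

eq1: (x − 15.079)² + (y + 4.298)² = 50.8585042210²
eq2: (x + 11.356)² + (y + 3.038)² = 53.0913203807²
eq3: (x − 26.499)² + (y − 12.136)² = 38.4234136072²
eq1−eq2, eq1−eq3 (x²,y² cancel):
  -52.870·x + 2.520·y = -339.761713
  22.840·x + 32.868·y = 1713.859190
det = -52.870·32.868 − 2.520·22.840 = -1795.287960
x = (-339.761713·32.868 − 2.520·1713.859190) / -1795.287960 = 8.626033
y = (-52.870·1713.859190 − -339.761713·22.840) / -1795.287960 = 46.149464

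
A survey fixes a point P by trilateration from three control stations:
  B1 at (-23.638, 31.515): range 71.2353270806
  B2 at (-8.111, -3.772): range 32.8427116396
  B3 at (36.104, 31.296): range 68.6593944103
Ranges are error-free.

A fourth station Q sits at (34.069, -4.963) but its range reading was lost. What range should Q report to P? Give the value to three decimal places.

eq1: (x + 23.638)² + (y − 31.515)² = 71.2353270806²
eq2: (x + 8.111)² + (y + 3.772)² = 32.8427116396²
eq3: (x − 36.104)² + (y − 31.296)² = 68.6593944103²
eq3−eq2, eq3−eq1 (x²,y² cancel):
  -88.430·x − 70.136·y = 1432.546606
  -119.484·x + 0.438·y = -1091.347546
det = -88.430·0.438 − -70.136·-119.484 = -8418.862164
x = (1432.546606·0.438 − -70.136·-1091.347546) / -8418.862164 = 9.017287
y = (-88.430·-1091.347546 − 1432.546606·-119.484) / -8418.862164 = -31.794589
|P − Q| = √((9.017287 − 34.069)² + (-31.794589 − -4.963)²) = 36.708616

36.709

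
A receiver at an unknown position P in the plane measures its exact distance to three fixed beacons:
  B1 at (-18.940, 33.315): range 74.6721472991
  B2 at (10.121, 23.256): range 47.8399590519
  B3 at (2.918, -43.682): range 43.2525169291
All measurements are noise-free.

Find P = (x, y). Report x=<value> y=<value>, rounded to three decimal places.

eq1: (x + 18.940)² + (y − 33.315)² = 74.6721472991²
eq2: (x − 10.121)² + (y − 23.256)² = 47.8399590519²
eq3: (x − 2.918)² + (y + 43.682)² = 43.2525169291²
eq2−eq3, eq2−eq1 (x²,y² cancel):
  -14.406·x − 133.876·y = 1691.237132
  -58.122·x + 20.118·y = -2461.931252
det = -14.406·20.118 − -133.876·-58.122 = -8070.960780
x = (1691.237132·20.118 − -133.876·-2461.931252) / -8070.960780 = 36.621315
y = (-14.406·-2461.931252 − 1691.237132·-58.122) / -8070.960780 = -16.573574

x=36.621 y=-16.574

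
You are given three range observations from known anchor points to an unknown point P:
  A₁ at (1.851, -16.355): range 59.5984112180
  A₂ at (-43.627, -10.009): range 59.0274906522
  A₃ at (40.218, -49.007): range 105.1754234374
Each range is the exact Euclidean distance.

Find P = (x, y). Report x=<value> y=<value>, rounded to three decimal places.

eq1: (x − 1.851)² + (y + 16.355)² = 59.5984112180²
eq2: (x + 43.627)² + (y + 10.009)² = 59.0274906522²
eq3: (x − 40.218)² + (y + 49.007)² = 105.1754234374²
eq3−eq1, eq3−eq2 (x²,y² cancel):
  -76.734·x + 65.304·y = 3761.637729
  -167.690·x + 77.996·y = 5561.946680
det = -76.734·77.996 − 65.304·-167.690 = 4965.882696
x = (3761.637729·77.996 − 65.304·5561.946680) / 4965.882696 = -14.060878
y = (-76.734·5561.946680 − 3761.637729·-167.690) / 4965.882696 = 41.080031

x=-14.061 y=41.080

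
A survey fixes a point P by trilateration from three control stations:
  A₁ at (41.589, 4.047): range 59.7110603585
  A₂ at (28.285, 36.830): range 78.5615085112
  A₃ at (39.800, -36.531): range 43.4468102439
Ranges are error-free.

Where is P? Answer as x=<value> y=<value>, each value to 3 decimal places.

eq1: (x − 41.589)² + (y − 4.047)² = 59.7110603585²
eq2: (x − 28.285)² + (y − 36.830)² = 78.5615085112²
eq3: (x − 39.800)² + (y + 36.531)² = 43.4468102439²
eq1−eq2, eq1−eq3 (x²,y² cancel):
  -26.608·x + 65.566·y = -2196.032895
  -3.578·x − 81.156·y = 2850.316240
det = -26.608·-81.156 − 65.566·-3.578 = 2393.993996
x = (-2196.032895·-81.156 − 65.566·2850.316240) / 2393.993996 = -3.618467
y = (-26.608·2850.316240 − -2196.032895·-3.578) / 2393.993996 = -34.961917

x=-3.618 y=-34.962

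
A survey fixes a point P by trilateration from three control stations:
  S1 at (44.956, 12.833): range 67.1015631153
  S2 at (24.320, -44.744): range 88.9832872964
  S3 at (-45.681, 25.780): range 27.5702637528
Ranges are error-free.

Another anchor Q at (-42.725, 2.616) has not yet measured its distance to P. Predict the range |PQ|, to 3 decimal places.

eq1: (x − 44.956)² + (y − 12.833)² = 67.1015631153²
eq2: (x − 24.320)² + (y + 44.744)² = 88.9832872964²
eq3: (x + 45.681)² + (y − 25.780)² = 27.5702637528²
eq1−eq2, eq1−eq3 (x²,y² cancel):
  -41.272·x − 115.154·y = -3007.645535
  -181.274·x + 25.894·y = 4308.134665
det = -41.272·25.894 − -115.154·-181.274 = -21943.123364
x = (-3007.645535·25.894 − -115.154·4308.134665) / -21943.123364 = -19.059227
y = (-41.272·4308.134665 − -3007.645535·-181.274) / -21943.123364 = 32.949424
|P − Q| = √((-19.059227 − -42.725)² + (32.949424 − 2.616)²) = 38.473178

38.473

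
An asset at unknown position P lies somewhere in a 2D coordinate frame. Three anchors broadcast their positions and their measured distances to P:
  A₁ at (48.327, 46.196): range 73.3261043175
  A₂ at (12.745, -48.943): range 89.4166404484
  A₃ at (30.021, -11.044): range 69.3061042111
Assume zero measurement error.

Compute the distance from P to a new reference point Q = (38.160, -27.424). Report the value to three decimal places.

eq1: (x − 48.327)² + (y − 46.196)² = 73.3261043175²
eq2: (x − 12.745)² + (y + 48.943)² = 89.4166404484²
eq3: (x − 30.021)² + (y + 11.044)² = 69.3061042111²
eq1−eq3, eq1−eq2 (x²,y² cancel):
  -36.612·x − 114.480·y = -2872.957475
  -71.164·x − 190.278·y = -4530.335086
det = -36.612·-190.278 − -114.480·-71.164 = -1180.396584
x = (-2872.957475·-190.278 − -114.480·-4530.335086) / -1180.396584 = -23.744428
y = (-36.612·-4530.335086 − -2872.957475·-71.164) / -1180.396584 = 32.689452
|P − Q| = √((-23.744428 − 38.160)² + (32.689452 − -27.424)²) = 86.288964

86.289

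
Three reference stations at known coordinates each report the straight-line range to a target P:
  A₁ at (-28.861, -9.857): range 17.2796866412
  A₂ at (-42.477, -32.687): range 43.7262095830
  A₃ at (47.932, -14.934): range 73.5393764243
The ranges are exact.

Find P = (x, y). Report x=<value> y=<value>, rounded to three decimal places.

x=-22.502 y=6.210

eq1: (x + 28.861)² + (y + 9.857)² = 17.2796866412²
eq2: (x + 42.477)² + (y + 32.687)² = 43.7262095830²
eq3: (x − 47.932)² + (y + 14.934)² = 73.5393764243²
eq3−eq2, eq3−eq1 (x²,y² cancel):
  -180.818·x − 35.506·y = 3848.292998
  -153.586·x + 10.154·y = 3519.069104
det = -180.818·10.154 − -35.506·-153.586 = -7289.250488
x = (3848.292998·10.154 − -35.506·3519.069104) / -7289.250488 = -22.502126
y = (-180.818·3519.069104 − 3848.292998·-153.586) / -7289.250488 = 6.210118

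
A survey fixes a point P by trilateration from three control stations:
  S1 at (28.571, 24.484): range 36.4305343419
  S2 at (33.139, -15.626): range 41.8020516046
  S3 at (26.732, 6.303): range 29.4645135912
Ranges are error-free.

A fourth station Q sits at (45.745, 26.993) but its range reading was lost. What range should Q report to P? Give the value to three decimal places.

eq1: (x − 28.571)² + (y − 24.484)² = 36.4305343419²
eq2: (x − 33.139)² + (y + 15.626)² = 41.8020516046²
eq3: (x − 26.732)² + (y − 6.303)² = 29.4645135912²
eq1−eq3, eq1−eq2 (x²,y² cancel):
  -3.678·x − 36.362·y = -202.414393
  9.136·x − 80.220·y = -493.630786
det = -3.678·-80.220 − -36.362·9.136 = 627.252392
x = (-202.414393·-80.220 − -36.362·-493.630786) / 627.252392 = -2.728918
y = (-3.678·-493.630786 − -202.414393·9.136) / 627.252392 = 5.842675
|P − Q| = √((-2.728918 − 45.745)² + (5.842675 − 26.993)²) = 52.887209

52.887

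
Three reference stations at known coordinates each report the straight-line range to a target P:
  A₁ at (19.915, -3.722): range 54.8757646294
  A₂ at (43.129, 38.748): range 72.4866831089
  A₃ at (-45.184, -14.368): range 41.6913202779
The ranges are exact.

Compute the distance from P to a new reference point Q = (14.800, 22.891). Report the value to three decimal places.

42.539

eq1: (x − 19.915)² + (y + 3.722)² = 54.8757646294²
eq2: (x − 43.129)² + (y − 38.748)² = 72.4866831089²
eq3: (x + 45.184)² + (y + 14.368)² = 41.6913202779²
eq1−eq2, eq1−eq3 (x²,y² cancel):
  46.428·x + 84.940·y = 708.087952
  -130.198·x − 21.292·y = 3110.756128
det = 46.428·-21.292 − 84.940·-130.198 = 10070.473144
x = (708.087952·-21.292 − 84.940·3110.756128) / 10070.473144 = -27.734966
y = (46.428·3110.756128 − 708.087952·-130.198) / 10070.473144 = 23.496197
|P − Q| = √((-27.734966 − 14.800)² + (23.496197 − 22.891)²) = 42.539272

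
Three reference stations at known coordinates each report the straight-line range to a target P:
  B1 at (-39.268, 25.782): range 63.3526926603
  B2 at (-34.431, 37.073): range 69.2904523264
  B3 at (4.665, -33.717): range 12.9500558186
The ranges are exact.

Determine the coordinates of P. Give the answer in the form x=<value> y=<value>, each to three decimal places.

x=3.664 y=-20.806

eq1: (x + 39.268)² + (y − 25.782)² = 63.3526926603²
eq2: (x + 34.431)² + (y − 37.073)² = 69.2904523264²
eq3: (x − 4.665)² + (y + 33.717)² = 12.9500558186²
eq1−eq2, eq1−eq3 (x²,y² cancel):
  9.674·x + 22.582·y = -434.389374
  87.866·x − 118.998·y = 2797.770688
det = 9.674·-118.998 − 22.582·87.866 = -3135.376664
x = (-434.389374·-118.998 − 22.582·2797.770688) / -3135.376664 = 3.663927
y = (9.674·2797.770688 − -434.389374·87.866) / -3135.376664 = -20.805695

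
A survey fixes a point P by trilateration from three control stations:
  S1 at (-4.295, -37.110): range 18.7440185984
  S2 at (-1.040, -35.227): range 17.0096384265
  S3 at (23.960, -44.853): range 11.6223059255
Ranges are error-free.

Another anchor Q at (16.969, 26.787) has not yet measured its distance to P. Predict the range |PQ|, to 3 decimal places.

eq1: (x + 4.295)² + (y + 37.110)² = 18.7440185984²
eq2: (x + 1.040)² + (y + 35.227)² = 17.0096384265²
eq3: (x − 23.960)² + (y + 44.853)² = 11.6223059255²
eq3−eq1, eq3−eq2 (x²,y² cancel):
  -56.510·x + 15.486·y = -1406.534322
  -50.000·x + 19.252·y = -1498.099884
det = -56.510·19.252 − 15.486·-50.000 = -313.630520
x = (-1406.534322·19.252 − 15.486·-1498.099884) / -313.630520 = 12.368133
y = (-56.510·-1498.099884 − -1406.534322·-50.000) / -313.630520 = -45.693603
|P − Q| = √((12.368133 − 16.969)² + (-45.693603 − 26.787)²) = 72.626481

72.626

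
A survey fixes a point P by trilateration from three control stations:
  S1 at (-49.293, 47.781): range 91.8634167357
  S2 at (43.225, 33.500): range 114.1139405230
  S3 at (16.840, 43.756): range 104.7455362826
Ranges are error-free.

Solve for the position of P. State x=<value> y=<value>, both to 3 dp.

x=-40.820 y=-43.691

eq1: (x + 49.293)² + (y − 47.781)² = 91.8634167357²
eq2: (x − 43.225)² + (y − 33.500)² = 114.1139405230²
eq3: (x − 16.840)² + (y − 43.756)² = 104.7455362826²
eq3−eq2, eq3−eq1 (x²,y² cancel):
  52.770·x − 20.512·y = -1257.886562
  -132.266·x + 8.050·y = 5047.390711
det = 52.770·8.050 − -20.512·-132.266 = -2288.241692
x = (-1257.886562·8.050 − -20.512·5047.390711) / -2288.241692 = -40.820029
y = (52.770·5047.390711 − -1257.886562·-132.266) / -2288.241692 = -43.690832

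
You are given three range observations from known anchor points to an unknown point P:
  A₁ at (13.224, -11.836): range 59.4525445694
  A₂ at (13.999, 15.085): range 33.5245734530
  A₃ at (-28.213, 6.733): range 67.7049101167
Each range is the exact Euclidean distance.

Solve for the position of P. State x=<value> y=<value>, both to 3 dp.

eq1: (x − 13.224)² + (y + 11.836)² = 59.4525445694²
eq2: (x − 13.999)² + (y − 15.085)² = 33.5245734530²
eq3: (x + 28.213)² + (y − 6.733)² = 67.7049101167²
eq3−eq2, eq3−eq1 (x²,y² cancel):
  84.424·x + 16.704·y = 3042.280397
  82.874·x − 37.138·y = 523.008212
det = 84.424·-37.138 − 16.704·82.874 = -4519.665808
x = (3042.280397·-37.138 − 16.704·523.008212) / -4519.665808 = 26.931314
y = (84.424·523.008212 − 3042.280397·82.874) / -4519.665808 = 46.014796

x=26.931 y=46.015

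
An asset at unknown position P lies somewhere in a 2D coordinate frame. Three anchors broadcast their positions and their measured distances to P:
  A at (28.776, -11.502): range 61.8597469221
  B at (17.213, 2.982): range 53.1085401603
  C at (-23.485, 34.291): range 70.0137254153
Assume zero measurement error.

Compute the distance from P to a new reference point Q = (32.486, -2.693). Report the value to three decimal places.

eq1: (x − 28.776)² + (y + 11.502)² = 61.8597469221²
eq2: (x − 17.213)² + (y − 2.982)² = 53.1085401603²
eq3: (x + 23.485)² + (y − 34.291)² = 70.0137254153²
eq3−eq1, eq3−eq2 (x²,y² cancel):
  104.522·x − 91.586·y = 308.229731
  81.396·x − 62.618·y = 659.166496
det = 104.522·-62.618 − -91.586·81.396 = 909.775460
x = (308.229731·-62.618 − -91.586·659.166496) / 909.775460 = 45.142670
y = (104.522·659.166496 − 308.229731·81.396) / 909.775460 = 48.153347
|P − Q| = √((45.142670 − 32.486)² + (48.153347 − -2.693)²) = 52.397922

52.398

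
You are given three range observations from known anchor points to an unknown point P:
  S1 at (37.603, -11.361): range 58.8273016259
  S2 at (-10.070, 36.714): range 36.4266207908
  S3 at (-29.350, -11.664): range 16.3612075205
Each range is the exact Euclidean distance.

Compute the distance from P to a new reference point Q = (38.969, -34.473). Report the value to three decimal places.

68.940

eq1: (x − 37.603)² + (y + 11.361)² = 58.8273016259²
eq2: (x + 10.070)² + (y − 36.714)² = 36.4266207908²
eq3: (x + 29.350)² + (y + 11.664)² = 16.3612075205²
eq1−eq2, eq1−eq3 (x²,y² cancel):
  -95.346·x + 96.150·y = 2040.017480
  -133.906·x − 0.606·y = 2647.375771
det = -95.346·-0.606 − 96.150·-133.906 = 12932.841576
x = (2040.017480·-0.606 − 96.150·2647.375771) / 12932.841576 = -19.777667
y = (-95.346·2647.375771 − 2040.017480·-133.906) / 12932.841576 = 1.604743
|P − Q| = √((-19.777667 − 38.969)² + (1.604743 − -34.473)²) = 68.940369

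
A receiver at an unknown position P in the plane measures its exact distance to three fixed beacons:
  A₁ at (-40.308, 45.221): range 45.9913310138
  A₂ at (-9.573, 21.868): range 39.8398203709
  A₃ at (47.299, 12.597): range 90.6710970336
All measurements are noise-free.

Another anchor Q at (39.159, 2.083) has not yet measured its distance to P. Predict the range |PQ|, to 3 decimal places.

eq1: (x + 40.308)² + (y − 45.221)² = 45.9913310138²
eq2: (x + 9.573)² + (y − 21.868)² = 39.8398203709²
eq3: (x − 47.299)² + (y − 12.597)² = 90.6710970336²
eq1−eq2, eq1−eq3 (x²,y² cancel):
  61.470·x − 46.706·y = -2571.830711
  175.214·x − 65.248·y = -7379.839204
det = 61.470·-65.248 − -46.706·175.214 = 4172.750524
x = (-2571.830711·-65.248 − -46.706·-7379.839204) / 4172.750524 = -42.388338
y = (61.470·-7379.839204 − -2571.830711·175.214) / 4172.750524 = -0.723257
|P − Q| = √((-42.388338 − 39.159)² + (-0.723257 − 2.083)²) = 81.595609

81.596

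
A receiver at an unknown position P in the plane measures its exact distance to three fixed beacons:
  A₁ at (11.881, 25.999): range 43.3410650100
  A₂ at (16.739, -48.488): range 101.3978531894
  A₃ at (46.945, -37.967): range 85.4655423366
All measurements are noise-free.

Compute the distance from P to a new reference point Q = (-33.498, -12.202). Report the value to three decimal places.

eq1: (x − 11.881)² + (y − 25.999)² = 43.3410650100²
eq2: (x − 16.739)² + (y + 48.488)² = 101.3978531894²
eq3: (x − 46.945)² + (y + 37.967)² = 85.4655423366²
eq2−eq1, eq2−eq3 (x²,y² cancel):
  -9.716·x + 148.974·y = 6588.902612
  60.412·x + 21.042·y = 3991.211554
det = -9.716·21.042 − 148.974·60.412 = -9204.261360
x = (6588.902612·21.042 − 148.974·3991.211554) / -9204.261360 = 49.536084
y = (-9.716·3991.211554 − 6588.902612·60.412) / -9204.261360 = 47.459256
|P − Q| = √((49.536084 − -33.498)² + (47.459256 − -12.202)²) = 102.245413

102.245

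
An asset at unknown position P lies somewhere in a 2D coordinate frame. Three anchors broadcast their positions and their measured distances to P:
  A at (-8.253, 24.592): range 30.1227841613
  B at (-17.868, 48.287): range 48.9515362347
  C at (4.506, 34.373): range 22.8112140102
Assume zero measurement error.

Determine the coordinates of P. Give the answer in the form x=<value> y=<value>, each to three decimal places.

eq1: (x + 8.253)² + (y − 24.592)² = 30.1227841613²
eq2: (x + 17.868)² + (y − 48.287)² = 48.9515362347²
eq3: (x − 4.506)² + (y − 34.373)² = 22.8112140102²
eq3−eq2, eq3−eq1 (x²,y² cancel):
  -44.748·x + 27.828·y = -426.808787
  -25.518·x − 19.562·y = -915.959333
det = -44.748·-19.562 − 27.828·-25.518 = 1585.475280
x = (-426.808787·-19.562 − 27.828·-915.959333) / 1585.475280 = 21.342843
y = (-44.748·-915.959333 − -426.808787·-25.518) / 1585.475280 = 18.982347

x=21.343 y=18.982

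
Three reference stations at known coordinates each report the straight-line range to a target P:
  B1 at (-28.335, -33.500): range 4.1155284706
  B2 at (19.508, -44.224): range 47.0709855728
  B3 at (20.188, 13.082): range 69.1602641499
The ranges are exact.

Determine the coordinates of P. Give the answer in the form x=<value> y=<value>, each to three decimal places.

eq1: (x + 28.335)² + (y + 33.500)² = 4.1155284706²
eq2: (x − 19.508)² + (y + 44.224)² = 47.0709855728²
eq3: (x − 20.188)² + (y − 13.082)² = 69.1602641499²
eq3−eq2, eq3−eq1 (x²,y² cancel):
  -1.360·x − 114.612·y = 4325.094626
  -97.046·x − 93.164·y = 6112.632720
det = -1.360·-93.164 − -114.612·-97.046 = -10995.933112
x = (4325.094626·-93.164 − -114.612·6112.632720) / -10995.933112 = -27.068003
y = (-1.360·6112.632720 − 4325.094626·-97.046) / -10995.933112 = -37.415647

x=-27.068 y=-37.416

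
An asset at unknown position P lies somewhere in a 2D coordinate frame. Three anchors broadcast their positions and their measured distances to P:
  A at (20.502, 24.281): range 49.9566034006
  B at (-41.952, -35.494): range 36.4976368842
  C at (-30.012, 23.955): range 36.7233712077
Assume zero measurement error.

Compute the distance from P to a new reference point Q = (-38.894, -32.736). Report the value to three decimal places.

32.384

eq1: (x − 20.502)² + (y − 24.281)² = 49.9566034006²
eq2: (x + 41.952)² + (y + 35.494)² = 36.4976368842²
eq3: (x + 30.012)² + (y − 23.955)² = 36.7233712077²
eq2−eq3, eq2−eq1 (x²,y² cancel):
  23.880·x + 118.898·y = -1561.760666
  124.908·x + 119.550·y = -3173.480100
det = 23.880·119.550 − 118.898·124.908 = -11996.457384
x = (-1561.760666·119.550 − 118.898·-3173.480100) / -11996.457384 = -15.889020
y = (23.880·-3173.480100 − -1561.760666·124.908) / -11996.457384 = -9.944077
|P − Q| = √((-15.889020 − -38.894)² + (-9.944077 − -32.736)²) = 32.383651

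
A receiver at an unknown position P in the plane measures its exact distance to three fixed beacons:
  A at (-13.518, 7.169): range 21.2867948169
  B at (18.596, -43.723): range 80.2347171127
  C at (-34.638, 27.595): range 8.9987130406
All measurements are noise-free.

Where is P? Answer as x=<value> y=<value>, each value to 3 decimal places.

x=-30.949 y=19.387

eq1: (x + 13.518)² + (y − 7.169)² = 21.2867948169²
eq2: (x − 18.596)² + (y + 43.723)² = 80.2347171127²
eq3: (x + 34.638)² + (y − 27.595)² = 8.9987130406²
eq1−eq3, eq1−eq2 (x²,y² cancel):
  -42.240·x + 40.852·y = 2099.294981
  64.228·x − 101.784·y = -3961.101137
det = -42.240·-101.784 − 40.852·64.228 = 1675.513904
x = (2099.294981·-101.784 − 40.852·-3961.101137) / 1675.513904 = -30.949153
y = (-42.240·-3961.101137 − 2099.294981·64.228) / 1675.513904 = 19.387123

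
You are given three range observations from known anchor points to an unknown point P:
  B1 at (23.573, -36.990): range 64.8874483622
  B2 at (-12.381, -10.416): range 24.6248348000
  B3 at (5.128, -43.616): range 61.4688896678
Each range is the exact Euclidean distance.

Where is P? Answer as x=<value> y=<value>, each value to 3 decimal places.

x=-16.798 y=13.810

eq1: (x − 23.573)² + (y + 36.990)² = 64.8874483622²
eq2: (x + 12.381)² + (y + 10.416)² = 24.6248348000²
eq3: (x − 5.128)² + (y + 43.616)² = 61.4688896678²
eq1−eq2, eq1−eq3 (x²,y² cancel):
  -71.908·x + 53.148·y = 1941.834254
  -36.890·x − 13.252·y = 436.661969
det = -71.908·-13.252 − 53.148·-36.890 = 2913.554536
x = (1941.834254·-13.252 − 53.148·436.661969) / 2913.554536 = -16.797660
y = (-71.908·436.661969 − 1941.834254·-36.890) / 2913.554536 = 13.809516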